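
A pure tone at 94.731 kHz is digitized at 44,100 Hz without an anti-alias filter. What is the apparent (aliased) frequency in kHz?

6.531 kHz

Nyquist = 44,100/2 = 22,050 Hz; 94,731 Hz exceeds it.
Alias = |94,731 − 2×44,100| = |94,731 − 88,200| = 6,531 Hz = 6.531 kHz.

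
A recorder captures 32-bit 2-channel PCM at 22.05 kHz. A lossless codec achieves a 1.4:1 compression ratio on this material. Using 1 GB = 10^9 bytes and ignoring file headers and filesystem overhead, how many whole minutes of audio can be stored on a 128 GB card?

16,931 minutes

Uncompressed byte rate = 22,050 × 4 × 2 = 176,400 bytes/s.
After 1.4:1 compression, effective rate ≈ 126000 bytes/s.
Capacity = 128 × 1,000,000,000 = 128,000,000,000 bytes.
128,000,000,000 / effective rate ≈ 1015873.02 s → 16,931 minutes.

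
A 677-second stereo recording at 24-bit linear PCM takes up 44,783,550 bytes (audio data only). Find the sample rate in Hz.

Bytes = sample_rate × seconds × bytes_per_sample × channels.
sample_rate = 44,783,550 / (677 × 3 × 2) = 44,783,550 / 4,062 = 11,025 Hz.

11,025 Hz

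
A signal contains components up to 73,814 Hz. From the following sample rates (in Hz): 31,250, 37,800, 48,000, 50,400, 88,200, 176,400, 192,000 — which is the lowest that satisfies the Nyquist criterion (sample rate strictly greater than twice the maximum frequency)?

Need sample rate > 2 × 73,814 = 147,628 Hz.
Lowest listed rate above 147,628 Hz is 176,400 Hz.

176,400 Hz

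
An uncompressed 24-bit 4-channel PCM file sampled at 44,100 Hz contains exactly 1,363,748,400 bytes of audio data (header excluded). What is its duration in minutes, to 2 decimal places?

Byte rate = 44,100 × 3 × 4 = 529,200 bytes/s.
Duration = 1,363,748,400 / 529,200 = 2,577 s.
2,577 s / 60 = 42.95 minutes.

42.95 minutes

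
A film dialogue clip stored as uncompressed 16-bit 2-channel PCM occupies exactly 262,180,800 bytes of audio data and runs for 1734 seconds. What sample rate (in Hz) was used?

Bytes = sample_rate × seconds × bytes_per_sample × channels.
sample_rate = 262,180,800 / (1,734 × 2 × 2) = 262,180,800 / 6,936 = 37,800 Hz.

37,800 Hz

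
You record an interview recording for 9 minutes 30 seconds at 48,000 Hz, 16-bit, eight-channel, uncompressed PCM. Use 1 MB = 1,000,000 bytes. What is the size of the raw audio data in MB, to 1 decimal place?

Duration = 9 minutes 30 seconds = 570 s.
Bytes = 48,000 samples/s × 570 s × 2 bytes/sample × 8 ch = 437,760,000 bytes.
437,760,000 / 1,000,000 = 437.8 MB.

437.8 MB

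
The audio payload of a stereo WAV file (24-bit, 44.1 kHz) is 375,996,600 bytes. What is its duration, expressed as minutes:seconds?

23:41

Byte rate = 44,100 × 3 × 2 = 264,600 bytes/s.
Duration = 375,996,600 / 264,600 = 1,421 s.
1,421 s = 23:41.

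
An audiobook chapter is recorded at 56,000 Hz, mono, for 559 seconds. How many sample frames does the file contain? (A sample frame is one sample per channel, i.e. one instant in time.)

56,000 samples/s × 559 s = 31,304,000 frames.

31,304,000 sample frames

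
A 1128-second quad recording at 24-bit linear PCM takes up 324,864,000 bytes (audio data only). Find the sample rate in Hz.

24,000 Hz

Bytes = sample_rate × seconds × bytes_per_sample × channels.
sample_rate = 324,864,000 / (1,128 × 3 × 4) = 324,864,000 / 13,536 = 24,000 Hz.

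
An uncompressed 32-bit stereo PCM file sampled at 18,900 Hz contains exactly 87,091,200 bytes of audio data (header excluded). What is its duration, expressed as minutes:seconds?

9:36

Byte rate = 18,900 × 4 × 2 = 151,200 bytes/s.
Duration = 87,091,200 / 151,200 = 576 s.
576 s = 9:36.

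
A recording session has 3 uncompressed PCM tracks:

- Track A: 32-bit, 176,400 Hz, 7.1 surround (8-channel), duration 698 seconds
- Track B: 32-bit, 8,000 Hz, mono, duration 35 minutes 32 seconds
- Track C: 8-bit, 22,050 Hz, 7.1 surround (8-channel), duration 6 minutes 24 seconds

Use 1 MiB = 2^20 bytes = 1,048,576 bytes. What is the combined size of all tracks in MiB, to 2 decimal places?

Track A: 176,400 × 698 × 4 × 8 = 3,940,070,400 bytes.
Track B: 35 minutes 32 seconds = 2,132 s; 8,000 × 2,132 × 4 × 1 = 68,224,000 bytes.
Track C: 6 minutes 24 seconds = 384 s; 22,050 × 384 × 1 × 8 = 67,737,600 bytes.
Total = 4,076,032,000 bytes = 3887.21 MiB.

3887.21 MiB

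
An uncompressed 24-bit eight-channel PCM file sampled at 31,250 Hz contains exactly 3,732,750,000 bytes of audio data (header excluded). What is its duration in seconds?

4,977 seconds

Byte rate = 31,250 × 3 × 8 = 750,000 bytes/s.
Duration = 3,732,750,000 / 750,000 = 4,977 s.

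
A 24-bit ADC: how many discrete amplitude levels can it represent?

2^24 = 16,777,216.

16,777,216 levels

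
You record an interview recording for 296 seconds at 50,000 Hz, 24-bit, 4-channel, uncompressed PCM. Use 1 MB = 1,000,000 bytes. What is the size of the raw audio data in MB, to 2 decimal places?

177.60 MB

Bytes = 50,000 samples/s × 296 s × 3 bytes/sample × 4 ch = 177,600,000 bytes.
177,600,000 / 1,000,000 = 177.60 MB.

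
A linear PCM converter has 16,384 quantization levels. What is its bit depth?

14 bits

log2(16,384) = 14.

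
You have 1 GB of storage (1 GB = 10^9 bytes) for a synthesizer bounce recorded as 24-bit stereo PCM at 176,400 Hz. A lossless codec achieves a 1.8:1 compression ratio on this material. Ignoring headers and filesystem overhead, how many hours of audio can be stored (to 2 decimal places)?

Uncompressed byte rate = 176,400 × 3 × 2 = 1,058,400 bytes/s.
After 1.8:1 compression, effective rate ≈ 588000 bytes/s.
Capacity = 1 × 1,000,000,000 = 1,000,000,000 bytes.
1,000,000,000 / effective rate ≈ 1700.68 s → 0.47 hours.

0.47 hours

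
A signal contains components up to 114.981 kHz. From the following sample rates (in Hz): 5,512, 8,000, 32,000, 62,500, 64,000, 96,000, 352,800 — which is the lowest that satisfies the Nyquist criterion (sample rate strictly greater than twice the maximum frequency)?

352,800 Hz

Need sample rate > 2 × 114,981 = 229,962 Hz.
Lowest listed rate above 229,962 Hz is 352,800 Hz.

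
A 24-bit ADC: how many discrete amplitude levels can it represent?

2^24 = 16,777,216.

16,777,216 levels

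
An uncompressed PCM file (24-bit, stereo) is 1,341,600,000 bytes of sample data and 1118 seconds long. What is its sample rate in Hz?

200,000 Hz

Bytes = sample_rate × seconds × bytes_per_sample × channels.
sample_rate = 1,341,600,000 / (1,118 × 3 × 2) = 1,341,600,000 / 6,708 = 200,000 Hz.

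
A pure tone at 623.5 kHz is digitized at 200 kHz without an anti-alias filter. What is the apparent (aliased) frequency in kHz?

23.5 kHz

Nyquist = 200,000/2 = 100,000 Hz; 623,500 Hz exceeds it.
Alias = |623,500 − 3×200,000| = |623,500 − 600,000| = 23,500 Hz = 23.5 kHz.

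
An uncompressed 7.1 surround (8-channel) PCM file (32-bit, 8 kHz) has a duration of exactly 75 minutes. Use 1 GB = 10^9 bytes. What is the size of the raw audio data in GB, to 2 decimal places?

1.15 GB

Duration = exactly 75 minutes = 4,500 s.
Bytes = 8,000 samples/s × 4,500 s × 4 bytes/sample × 8 ch = 1,152,000,000 bytes.
1,152,000,000 / 1,000,000,000 = 1.15 GB.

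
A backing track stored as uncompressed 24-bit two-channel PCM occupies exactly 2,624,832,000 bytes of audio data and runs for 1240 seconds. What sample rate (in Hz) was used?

Bytes = sample_rate × seconds × bytes_per_sample × channels.
sample_rate = 2,624,832,000 / (1,240 × 3 × 2) = 2,624,832,000 / 7,440 = 352,800 Hz.

352,800 Hz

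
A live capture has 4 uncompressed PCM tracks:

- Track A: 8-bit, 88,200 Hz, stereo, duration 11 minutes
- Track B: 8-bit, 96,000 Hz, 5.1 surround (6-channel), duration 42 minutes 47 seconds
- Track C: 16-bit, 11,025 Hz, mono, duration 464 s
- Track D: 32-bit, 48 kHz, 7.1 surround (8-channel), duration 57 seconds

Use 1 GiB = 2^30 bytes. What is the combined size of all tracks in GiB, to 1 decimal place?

Track A: 11 minutes = 660 s; 88,200 × 660 × 1 × 2 = 116,424,000 bytes.
Track B: 42 minutes 47 seconds = 2,567 s; 96,000 × 2,567 × 1 × 6 = 1,478,592,000 bytes.
Track C: 11,025 × 464 × 2 × 1 = 10,231,200 bytes.
Track D: 48,000 × 57 × 4 × 8 = 87,552,000 bytes.
Total = 1,692,799,200 bytes = 1.6 GiB.

1.6 GiB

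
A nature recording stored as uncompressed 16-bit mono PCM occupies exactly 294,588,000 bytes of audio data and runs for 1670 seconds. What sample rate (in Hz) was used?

Bytes = sample_rate × seconds × bytes_per_sample × channels.
sample_rate = 294,588,000 / (1,670 × 2 × 1) = 294,588,000 / 3,340 = 88,200 Hz.

88,200 Hz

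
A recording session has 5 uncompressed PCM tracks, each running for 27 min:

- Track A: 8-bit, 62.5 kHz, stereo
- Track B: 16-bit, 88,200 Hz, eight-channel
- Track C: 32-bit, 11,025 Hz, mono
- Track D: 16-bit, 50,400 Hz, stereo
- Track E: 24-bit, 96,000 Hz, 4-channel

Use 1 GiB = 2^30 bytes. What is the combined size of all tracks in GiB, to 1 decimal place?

27 min = 1,620 s.
Track A: 62,500 × 1,620 × 1 × 2 = 202,500,000 bytes.
Track B: 88,200 × 1,620 × 2 × 8 = 2,286,144,000 bytes.
Track C: 11,025 × 1,620 × 4 × 1 = 71,442,000 bytes.
Track D: 50,400 × 1,620 × 2 × 2 = 326,592,000 bytes.
Track E: 96,000 × 1,620 × 3 × 4 = 1,866,240,000 bytes.
Total = 4,752,918,000 bytes = 4.4 GiB.

4.4 GiB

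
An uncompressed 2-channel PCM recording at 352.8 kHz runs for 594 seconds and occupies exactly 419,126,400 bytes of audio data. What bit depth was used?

Bytes per sample = 419,126,400 / (352,800 × 594 × 2) = 419,126,400 / 419,126,400 = 1.
Bit depth = 1 × 8 = 8 bits.

8 bits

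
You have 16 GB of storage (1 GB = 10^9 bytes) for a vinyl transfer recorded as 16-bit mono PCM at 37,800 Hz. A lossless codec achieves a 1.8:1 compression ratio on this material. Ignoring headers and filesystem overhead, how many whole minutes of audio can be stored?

6,349 minutes

Uncompressed byte rate = 37,800 × 2 × 1 = 75,600 bytes/s.
After 1.8:1 compression, effective rate ≈ 42000 bytes/s.
Capacity = 16 × 1,000,000,000 = 16,000,000,000 bytes.
16,000,000,000 / effective rate ≈ 380952.38 s → 6,349 minutes.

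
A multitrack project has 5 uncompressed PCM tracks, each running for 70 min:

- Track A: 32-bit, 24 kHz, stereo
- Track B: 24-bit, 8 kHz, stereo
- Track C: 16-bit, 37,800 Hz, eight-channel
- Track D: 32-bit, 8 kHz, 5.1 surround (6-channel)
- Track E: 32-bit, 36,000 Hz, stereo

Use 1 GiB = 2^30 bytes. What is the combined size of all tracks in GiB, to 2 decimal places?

5.18 GiB

70 min = 4,200 s.
Track A: 24,000 × 4,200 × 4 × 2 = 806,400,000 bytes.
Track B: 8,000 × 4,200 × 3 × 2 = 201,600,000 bytes.
Track C: 37,800 × 4,200 × 2 × 8 = 2,540,160,000 bytes.
Track D: 8,000 × 4,200 × 4 × 6 = 806,400,000 bytes.
Track E: 36,000 × 4,200 × 4 × 2 = 1,209,600,000 bytes.
Total = 5,564,160,000 bytes = 5.18 GiB.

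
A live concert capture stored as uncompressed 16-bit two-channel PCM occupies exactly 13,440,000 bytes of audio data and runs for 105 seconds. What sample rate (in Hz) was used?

Bytes = sample_rate × seconds × bytes_per_sample × channels.
sample_rate = 13,440,000 / (105 × 2 × 2) = 13,440,000 / 420 = 32,000 Hz.

32,000 Hz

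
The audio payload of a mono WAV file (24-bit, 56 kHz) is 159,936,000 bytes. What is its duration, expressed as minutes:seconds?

Byte rate = 56,000 × 3 × 1 = 168,000 bytes/s.
Duration = 159,936,000 / 168,000 = 952 s.
952 s = 15:52.

15:52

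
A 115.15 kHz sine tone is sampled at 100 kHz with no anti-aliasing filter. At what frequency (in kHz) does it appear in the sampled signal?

15.15 kHz

Nyquist = 100,000/2 = 50,000 Hz; 115,150 Hz exceeds it.
Alias = |115,150 − 1×100,000| = |115,150 − 100,000| = 15,150 Hz = 15.15 kHz.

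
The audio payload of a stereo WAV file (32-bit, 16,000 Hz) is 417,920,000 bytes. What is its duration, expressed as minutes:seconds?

54:25

Byte rate = 16,000 × 4 × 2 = 128,000 bytes/s.
Duration = 417,920,000 / 128,000 = 3,265 s.
3,265 s = 54:25.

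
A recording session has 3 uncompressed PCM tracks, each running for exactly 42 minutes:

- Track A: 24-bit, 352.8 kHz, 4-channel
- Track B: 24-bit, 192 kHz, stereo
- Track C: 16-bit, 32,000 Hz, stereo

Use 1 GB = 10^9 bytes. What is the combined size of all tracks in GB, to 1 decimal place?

13.9 GB

exactly 42 minutes = 2,520 s.
Track A: 352,800 × 2,520 × 3 × 4 = 10,668,672,000 bytes.
Track B: 192,000 × 2,520 × 3 × 2 = 2,903,040,000 bytes.
Track C: 32,000 × 2,520 × 2 × 2 = 322,560,000 bytes.
Total = 13,894,272,000 bytes = 13.9 GB.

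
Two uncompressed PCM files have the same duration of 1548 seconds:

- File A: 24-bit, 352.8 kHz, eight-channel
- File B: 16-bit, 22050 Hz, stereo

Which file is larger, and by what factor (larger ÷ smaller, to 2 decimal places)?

File A: 352,800 × 3 × 8 = 8,467,200 bytes/s.
File B: 22,050 × 2 × 2 = 88,200 bytes/s.
File A is larger; ratio = 13,107,225,600 / 136,533,600 = 96.00.

File A, by a factor of 96.00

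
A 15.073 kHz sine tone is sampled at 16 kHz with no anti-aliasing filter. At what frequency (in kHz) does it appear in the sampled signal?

0.927 kHz

Nyquist = 16,000/2 = 8,000 Hz; 15,073 Hz exceeds it.
Alias = |15,073 − 1×16,000| = |15,073 − 16,000| = 927 Hz = 0.927 kHz.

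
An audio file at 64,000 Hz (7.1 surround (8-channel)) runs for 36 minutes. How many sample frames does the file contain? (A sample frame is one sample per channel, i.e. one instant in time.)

138,240,000 sample frames

36 minutes = 2,160 s.
64,000 samples/s × 2,160 s = 138,240,000 frames.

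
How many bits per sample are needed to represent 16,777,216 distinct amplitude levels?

24 bits

log2(16,777,216) = 24.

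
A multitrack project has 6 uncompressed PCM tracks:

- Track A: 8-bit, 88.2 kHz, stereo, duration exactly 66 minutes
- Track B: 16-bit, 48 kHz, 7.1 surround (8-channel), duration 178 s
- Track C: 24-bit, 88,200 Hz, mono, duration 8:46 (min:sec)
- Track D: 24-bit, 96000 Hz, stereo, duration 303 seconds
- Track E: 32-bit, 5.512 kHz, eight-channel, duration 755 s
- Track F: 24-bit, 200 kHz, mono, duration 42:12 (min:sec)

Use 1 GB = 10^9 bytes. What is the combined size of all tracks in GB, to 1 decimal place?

2.8 GB

Track A: exactly 66 minutes = 3,960 s; 88,200 × 3,960 × 1 × 2 = 698,544,000 bytes.
Track B: 48,000 × 178 × 2 × 8 = 136,704,000 bytes.
Track C: 8:46 (min:sec) = 526 s; 88,200 × 526 × 3 × 1 = 139,179,600 bytes.
Track D: 96,000 × 303 × 3 × 2 = 174,528,000 bytes.
Track E: 5,512 × 755 × 4 × 8 = 133,169,920 bytes.
Track F: 42:12 (min:sec) = 2,532 s; 200,000 × 2,532 × 3 × 1 = 1,519,200,000 bytes.
Total = 2,801,325,520 bytes = 2.8 GB.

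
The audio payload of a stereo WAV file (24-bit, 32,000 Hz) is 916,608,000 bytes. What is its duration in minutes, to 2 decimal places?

Byte rate = 32,000 × 3 × 2 = 192,000 bytes/s.
Duration = 916,608,000 / 192,000 = 4,774 s.
4,774 s / 60 = 79.57 minutes.

79.57 minutes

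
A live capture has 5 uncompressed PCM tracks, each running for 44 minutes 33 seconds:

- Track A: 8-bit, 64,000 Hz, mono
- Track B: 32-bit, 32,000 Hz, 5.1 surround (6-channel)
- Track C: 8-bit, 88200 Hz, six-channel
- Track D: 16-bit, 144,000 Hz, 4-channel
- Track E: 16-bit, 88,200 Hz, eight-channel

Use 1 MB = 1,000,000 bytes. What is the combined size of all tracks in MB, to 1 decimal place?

10489.9 MB

44 minutes 33 seconds = 2,673 s.
Track A: 64,000 × 2,673 × 1 × 1 = 171,072,000 bytes.
Track B: 32,000 × 2,673 × 4 × 6 = 2,052,864,000 bytes.
Track C: 88,200 × 2,673 × 1 × 6 = 1,414,551,600 bytes.
Track D: 144,000 × 2,673 × 2 × 4 = 3,079,296,000 bytes.
Track E: 88,200 × 2,673 × 2 × 8 = 3,772,137,600 bytes.
Total = 10,489,921,200 bytes = 10489.9 MB.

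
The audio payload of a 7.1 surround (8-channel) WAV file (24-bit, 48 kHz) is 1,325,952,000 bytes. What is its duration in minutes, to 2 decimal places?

Byte rate = 48,000 × 3 × 8 = 1,152,000 bytes/s.
Duration = 1,325,952,000 / 1,152,000 = 1,151 s.
1,151 s / 60 = 19.18 minutes.

19.18 minutes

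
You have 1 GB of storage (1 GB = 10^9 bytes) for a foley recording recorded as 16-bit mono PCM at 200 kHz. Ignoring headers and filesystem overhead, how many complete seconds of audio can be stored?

2,500 seconds

Uncompressed byte rate = 200,000 × 2 × 1 = 400,000 bytes/s.
Capacity = 1 × 1,000,000,000 = 1,000,000,000 bytes.
1,000,000,000 / 400,000 ≈ 2500 s → 2,500 seconds.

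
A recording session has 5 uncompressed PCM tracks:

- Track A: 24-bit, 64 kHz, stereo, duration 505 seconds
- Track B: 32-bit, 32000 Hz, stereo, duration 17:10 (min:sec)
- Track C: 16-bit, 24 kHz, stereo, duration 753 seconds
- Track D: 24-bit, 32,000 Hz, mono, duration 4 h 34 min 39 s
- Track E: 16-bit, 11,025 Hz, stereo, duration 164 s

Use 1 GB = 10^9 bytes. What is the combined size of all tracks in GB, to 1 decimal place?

Track A: 64,000 × 505 × 3 × 2 = 193,920,000 bytes.
Track B: 17:10 (min:sec) = 1,030 s; 32,000 × 1,030 × 4 × 2 = 263,680,000 bytes.
Track C: 24,000 × 753 × 2 × 2 = 72,288,000 bytes.
Track D: 4 h 34 min 39 s = 16,479 s; 32,000 × 16,479 × 3 × 1 = 1,581,984,000 bytes.
Track E: 11,025 × 164 × 2 × 2 = 7,232,400 bytes.
Total = 2,119,104,400 bytes = 2.1 GB.

2.1 GB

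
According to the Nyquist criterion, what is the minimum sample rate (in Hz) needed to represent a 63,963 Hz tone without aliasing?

127,926 Hz

Minimum sample rate = 2 × 63,963 Hz = 127,926 Hz.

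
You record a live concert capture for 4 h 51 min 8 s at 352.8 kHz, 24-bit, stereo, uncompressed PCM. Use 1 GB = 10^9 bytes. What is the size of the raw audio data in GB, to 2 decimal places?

Duration = 4 h 51 min 8 s = 17,468 s.
Bytes = 352,800 samples/s × 17,468 s × 3 bytes/sample × 2 ch = 36,976,262,400 bytes.
36,976,262,400 / 1,000,000,000 = 36.98 GB.

36.98 GB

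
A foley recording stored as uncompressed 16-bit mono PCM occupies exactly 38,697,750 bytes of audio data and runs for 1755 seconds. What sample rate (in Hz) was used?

11,025 Hz

Bytes = sample_rate × seconds × bytes_per_sample × channels.
sample_rate = 38,697,750 / (1,755 × 2 × 1) = 38,697,750 / 3,510 = 11,025 Hz.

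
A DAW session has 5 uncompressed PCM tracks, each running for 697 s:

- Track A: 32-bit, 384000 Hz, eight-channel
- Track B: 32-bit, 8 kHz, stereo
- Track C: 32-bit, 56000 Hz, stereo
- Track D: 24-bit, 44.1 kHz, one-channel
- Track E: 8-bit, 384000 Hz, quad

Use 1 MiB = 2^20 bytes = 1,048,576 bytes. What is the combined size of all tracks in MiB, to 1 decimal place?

Track A: 384,000 × 697 × 4 × 8 = 8,564,736,000 bytes.
Track B: 8,000 × 697 × 4 × 2 = 44,608,000 bytes.
Track C: 56,000 × 697 × 4 × 2 = 312,256,000 bytes.
Track D: 44,100 × 697 × 3 × 1 = 92,213,100 bytes.
Track E: 384,000 × 697 × 1 × 4 = 1,070,592,000 bytes.
Total = 10,084,405,100 bytes = 9617.2 MiB.

9617.2 MiB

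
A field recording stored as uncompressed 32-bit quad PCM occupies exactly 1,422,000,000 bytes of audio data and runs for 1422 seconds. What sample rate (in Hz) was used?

62,500 Hz

Bytes = sample_rate × seconds × bytes_per_sample × channels.
sample_rate = 1,422,000,000 / (1,422 × 4 × 4) = 1,422,000,000 / 22,752 = 62,500 Hz.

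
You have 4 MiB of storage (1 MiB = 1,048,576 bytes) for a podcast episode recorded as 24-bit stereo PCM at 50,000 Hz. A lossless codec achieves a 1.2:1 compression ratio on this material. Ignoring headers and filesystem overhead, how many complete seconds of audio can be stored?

Uncompressed byte rate = 50,000 × 3 × 2 = 300,000 bytes/s.
After 1.2:1 compression, effective rate ≈ 250000 bytes/s.
Capacity = 4 × 1,048,576 = 4,194,304 bytes.
4,194,304 / effective rate ≈ 16.78 s → 16 seconds.

16 seconds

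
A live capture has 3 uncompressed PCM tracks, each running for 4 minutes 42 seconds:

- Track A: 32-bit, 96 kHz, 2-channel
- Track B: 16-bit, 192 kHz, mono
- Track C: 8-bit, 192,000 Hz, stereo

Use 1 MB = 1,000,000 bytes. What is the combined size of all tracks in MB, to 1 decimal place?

4 minutes 42 seconds = 282 s.
Track A: 96,000 × 282 × 4 × 2 = 216,576,000 bytes.
Track B: 192,000 × 282 × 2 × 1 = 108,288,000 bytes.
Track C: 192,000 × 282 × 1 × 2 = 108,288,000 bytes.
Total = 433,152,000 bytes = 433.2 MB.

433.2 MB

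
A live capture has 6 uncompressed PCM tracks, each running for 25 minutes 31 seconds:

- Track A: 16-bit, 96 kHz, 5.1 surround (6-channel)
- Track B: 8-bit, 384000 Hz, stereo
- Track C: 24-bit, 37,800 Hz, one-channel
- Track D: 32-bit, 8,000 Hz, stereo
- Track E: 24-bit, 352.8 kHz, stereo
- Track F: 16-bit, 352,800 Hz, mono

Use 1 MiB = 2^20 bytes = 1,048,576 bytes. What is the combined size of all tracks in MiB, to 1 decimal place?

25 minutes 31 seconds = 1,531 s.
Track A: 96,000 × 1,531 × 2 × 6 = 1,763,712,000 bytes.
Track B: 384,000 × 1,531 × 1 × 2 = 1,175,808,000 bytes.
Track C: 37,800 × 1,531 × 3 × 1 = 173,615,400 bytes.
Track D: 8,000 × 1,531 × 4 × 2 = 97,984,000 bytes.
Track E: 352,800 × 1,531 × 3 × 2 = 3,240,820,800 bytes.
Track F: 352,800 × 1,531 × 2 × 1 = 1,080,273,600 bytes.
Total = 7,532,213,800 bytes = 7183.3 MiB.

7183.3 MiB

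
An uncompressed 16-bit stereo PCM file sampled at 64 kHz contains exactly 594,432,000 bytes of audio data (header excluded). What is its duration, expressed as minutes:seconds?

38:42

Byte rate = 64,000 × 2 × 2 = 256,000 bytes/s.
Duration = 594,432,000 / 256,000 = 2,322 s.
2,322 s = 38:42.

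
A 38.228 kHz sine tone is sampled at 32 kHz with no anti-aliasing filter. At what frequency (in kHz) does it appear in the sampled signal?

6.228 kHz

Nyquist = 32,000/2 = 16,000 Hz; 38,228 Hz exceeds it.
Alias = |38,228 − 1×32,000| = |38,228 − 32,000| = 6,228 Hz = 6.228 kHz.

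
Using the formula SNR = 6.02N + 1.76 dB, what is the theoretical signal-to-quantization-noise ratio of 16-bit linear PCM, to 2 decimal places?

98.08 dB

6.02 × 16 + 1.76 = 98.08 dB.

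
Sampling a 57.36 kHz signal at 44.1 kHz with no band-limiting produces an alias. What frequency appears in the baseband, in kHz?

13.26 kHz

Nyquist = 44,100/2 = 22,050 Hz; 57,360 Hz exceeds it.
Alias = |57,360 − 1×44,100| = |57,360 − 44,100| = 13,260 Hz = 13.26 kHz.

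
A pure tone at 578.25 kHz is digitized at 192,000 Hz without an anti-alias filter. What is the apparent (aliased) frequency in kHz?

2.25 kHz

Nyquist = 192,000/2 = 96,000 Hz; 578,250 Hz exceeds it.
Alias = |578,250 − 3×192,000| = |578,250 − 576,000| = 2,250 Hz = 2.25 kHz.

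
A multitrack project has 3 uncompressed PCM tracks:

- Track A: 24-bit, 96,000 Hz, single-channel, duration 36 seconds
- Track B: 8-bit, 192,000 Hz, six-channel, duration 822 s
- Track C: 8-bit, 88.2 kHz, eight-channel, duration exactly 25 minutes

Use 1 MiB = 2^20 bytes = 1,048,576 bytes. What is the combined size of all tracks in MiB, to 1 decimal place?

1922.3 MiB

Track A: 96,000 × 36 × 3 × 1 = 10,368,000 bytes.
Track B: 192,000 × 822 × 1 × 6 = 946,944,000 bytes.
Track C: exactly 25 minutes = 1,500 s; 88,200 × 1,500 × 1 × 8 = 1,058,400,000 bytes.
Total = 2,015,712,000 bytes = 1922.3 MiB.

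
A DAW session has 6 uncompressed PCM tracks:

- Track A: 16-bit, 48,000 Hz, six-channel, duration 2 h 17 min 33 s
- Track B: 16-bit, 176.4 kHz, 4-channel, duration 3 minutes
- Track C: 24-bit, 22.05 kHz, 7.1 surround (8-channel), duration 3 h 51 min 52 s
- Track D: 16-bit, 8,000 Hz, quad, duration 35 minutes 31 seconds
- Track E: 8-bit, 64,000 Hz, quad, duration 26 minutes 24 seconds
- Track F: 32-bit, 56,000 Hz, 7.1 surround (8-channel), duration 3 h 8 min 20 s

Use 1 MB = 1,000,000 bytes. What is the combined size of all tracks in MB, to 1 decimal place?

33161.5 MB

Track A: 2 h 17 min 33 s = 8,253 s; 48,000 × 8,253 × 2 × 6 = 4,753,728,000 bytes.
Track B: 3 minutes = 180 s; 176,400 × 180 × 2 × 4 = 254,016,000 bytes.
Track C: 3 h 51 min 52 s = 13,912 s; 22,050 × 13,912 × 3 × 8 = 7,362,230,400 bytes.
Track D: 35 minutes 31 seconds = 2,131 s; 8,000 × 2,131 × 2 × 4 = 136,384,000 bytes.
Track E: 26 minutes 24 seconds = 1,584 s; 64,000 × 1,584 × 1 × 4 = 405,504,000 bytes.
Track F: 3 h 8 min 20 s = 11,300 s; 56,000 × 11,300 × 4 × 8 = 20,249,600,000 bytes.
Total = 33,161,462,400 bytes = 33161.5 MB.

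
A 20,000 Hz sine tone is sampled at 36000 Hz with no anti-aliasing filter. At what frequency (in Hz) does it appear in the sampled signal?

16,000 Hz

Nyquist = 36,000/2 = 18,000 Hz; 20,000 Hz exceeds it.
Alias = |20,000 − 1×36,000| = |20,000 − 36,000| = 16,000 Hz.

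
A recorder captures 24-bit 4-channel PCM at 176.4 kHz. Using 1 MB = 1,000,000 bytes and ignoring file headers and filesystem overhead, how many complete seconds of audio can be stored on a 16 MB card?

Uncompressed byte rate = 176,400 × 3 × 4 = 2,116,800 bytes/s.
Capacity = 16 × 1,000,000 = 16,000,000 bytes.
16,000,000 / 2,116,800 ≈ 7.56 s → 7 seconds.

7 seconds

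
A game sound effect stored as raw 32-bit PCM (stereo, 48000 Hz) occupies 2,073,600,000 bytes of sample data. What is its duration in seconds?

5,400 seconds

Byte rate = 48,000 × 4 × 2 = 384,000 bytes/s.
Duration = 2,073,600,000 / 384,000 = 5,400 s.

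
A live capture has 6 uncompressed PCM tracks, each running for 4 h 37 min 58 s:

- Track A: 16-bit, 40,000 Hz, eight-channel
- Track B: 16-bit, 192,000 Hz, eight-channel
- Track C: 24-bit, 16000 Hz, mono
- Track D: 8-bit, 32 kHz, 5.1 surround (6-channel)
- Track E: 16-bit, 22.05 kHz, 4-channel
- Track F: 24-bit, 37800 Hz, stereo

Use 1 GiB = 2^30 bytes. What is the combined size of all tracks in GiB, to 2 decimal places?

4 h 37 min 58 s = 16,678 s.
Track A: 40,000 × 16,678 × 2 × 8 = 10,673,920,000 bytes.
Track B: 192,000 × 16,678 × 2 × 8 = 51,234,816,000 bytes.
Track C: 16,000 × 16,678 × 3 × 1 = 800,544,000 bytes.
Track D: 32,000 × 16,678 × 1 × 6 = 3,202,176,000 bytes.
Track E: 22,050 × 16,678 × 2 × 4 = 2,941,999,200 bytes.
Track F: 37,800 × 16,678 × 3 × 2 = 3,782,570,400 bytes.
Total = 72,636,025,600 bytes = 67.65 GiB.

67.65 GiB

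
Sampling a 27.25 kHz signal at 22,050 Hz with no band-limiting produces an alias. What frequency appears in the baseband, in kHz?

Nyquist = 22,050/2 = 11,025 Hz; 27,250 Hz exceeds it.
Alias = |27,250 − 1×22,050| = |27,250 − 22,050| = 5,200 Hz = 5.2 kHz.

5.2 kHz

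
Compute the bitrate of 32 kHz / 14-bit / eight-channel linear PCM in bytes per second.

448,000 bytes/s

Bit rate = 32,000 × 14 × 8 = 3,584,000 bits/s.
3,584,000 / 8 = 448,000 bytes/s.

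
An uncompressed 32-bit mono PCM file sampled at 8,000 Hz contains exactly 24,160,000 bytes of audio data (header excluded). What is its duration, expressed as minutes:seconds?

12:35

Byte rate = 8,000 × 4 × 1 = 32,000 bytes/s.
Duration = 24,160,000 / 32,000 = 755 s.
755 s = 12:35.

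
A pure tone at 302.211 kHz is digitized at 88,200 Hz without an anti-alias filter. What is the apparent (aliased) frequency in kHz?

Nyquist = 88,200/2 = 44,100 Hz; 302,211 Hz exceeds it.
Alias = |302,211 − 3×88,200| = |302,211 − 264,600| = 37,611 Hz = 37.611 kHz.

37.611 kHz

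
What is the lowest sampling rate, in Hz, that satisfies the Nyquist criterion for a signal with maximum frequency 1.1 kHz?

Minimum sample rate = 2 × 1,100 Hz = 2,200 Hz.

2,200 Hz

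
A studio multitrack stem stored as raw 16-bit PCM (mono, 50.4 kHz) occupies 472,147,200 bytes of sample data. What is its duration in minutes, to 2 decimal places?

Byte rate = 50,400 × 2 × 1 = 100,800 bytes/s.
Duration = 472,147,200 / 100,800 = 4,684 s.
4,684 s / 60 = 78.07 minutes.

78.07 minutes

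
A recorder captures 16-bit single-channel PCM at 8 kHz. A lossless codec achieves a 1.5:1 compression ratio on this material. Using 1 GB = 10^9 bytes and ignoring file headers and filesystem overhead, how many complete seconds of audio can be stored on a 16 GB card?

Uncompressed byte rate = 8,000 × 2 × 1 = 16,000 bytes/s.
After 1.5:1 compression, effective rate ≈ 10666.67 bytes/s.
Capacity = 16 × 1,000,000,000 = 16,000,000,000 bytes.
16,000,000,000 / effective rate ≈ 1500000 s → 1,500,000 seconds.

1,500,000 seconds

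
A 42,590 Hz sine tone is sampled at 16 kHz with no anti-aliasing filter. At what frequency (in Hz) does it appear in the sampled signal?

Nyquist = 16,000/2 = 8,000 Hz; 42,590 Hz exceeds it.
Alias = |42,590 − 3×16,000| = |42,590 − 48,000| = 5,410 Hz.

5,410 Hz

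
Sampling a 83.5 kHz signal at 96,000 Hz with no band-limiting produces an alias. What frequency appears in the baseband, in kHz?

12.5 kHz

Nyquist = 96,000/2 = 48,000 Hz; 83,500 Hz exceeds it.
Alias = |83,500 − 1×96,000| = |83,500 − 96,000| = 12,500 Hz = 12.5 kHz.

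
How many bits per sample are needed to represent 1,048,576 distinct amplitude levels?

20 bits

log2(1,048,576) = 20.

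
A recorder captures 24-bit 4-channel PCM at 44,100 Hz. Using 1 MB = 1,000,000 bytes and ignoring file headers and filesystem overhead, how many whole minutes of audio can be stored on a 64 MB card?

Uncompressed byte rate = 44,100 × 3 × 4 = 529,200 bytes/s.
Capacity = 64 × 1,000,000 = 64,000,000 bytes.
64,000,000 / 529,200 ≈ 120.94 s → 2 minutes.

2 minutes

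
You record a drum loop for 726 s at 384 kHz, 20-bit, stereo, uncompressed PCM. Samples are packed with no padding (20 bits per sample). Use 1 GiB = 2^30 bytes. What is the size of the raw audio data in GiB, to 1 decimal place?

1.3 GiB

Bits = 384,000 × 726 × 20 × 2 = 11,151,360,000 bits = 1,393,920,000 bytes.
1,393,920,000 / 1,073,741,824 = 1.3 GiB.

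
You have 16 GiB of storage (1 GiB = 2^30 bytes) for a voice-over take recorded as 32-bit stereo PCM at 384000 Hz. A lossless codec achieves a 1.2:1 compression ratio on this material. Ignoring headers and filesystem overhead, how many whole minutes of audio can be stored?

Uncompressed byte rate = 384,000 × 4 × 2 = 3,072,000 bytes/s.
After 1.2:1 compression, effective rate ≈ 2560000 bytes/s.
Capacity = 16 × 1,073,741,824 = 17,179,869,184 bytes.
17,179,869,184 / effective rate ≈ 6710.89 s → 111 minutes.

111 minutes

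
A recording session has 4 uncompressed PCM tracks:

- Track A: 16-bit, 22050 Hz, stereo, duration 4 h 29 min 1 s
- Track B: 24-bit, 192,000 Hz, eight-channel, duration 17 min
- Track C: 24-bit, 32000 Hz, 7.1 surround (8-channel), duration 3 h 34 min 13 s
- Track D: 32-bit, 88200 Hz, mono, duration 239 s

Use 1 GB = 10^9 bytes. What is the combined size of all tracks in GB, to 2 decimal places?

Track A: 4 h 29 min 1 s = 16,141 s; 22,050 × 16,141 × 2 × 2 = 1,423,636,200 bytes.
Track B: 17 min = 1,020 s; 192,000 × 1,020 × 3 × 8 = 4,700,160,000 bytes.
Track C: 3 h 34 min 13 s = 12,853 s; 32,000 × 12,853 × 3 × 8 = 9,871,104,000 bytes.
Track D: 88,200 × 239 × 4 × 1 = 84,319,200 bytes.
Total = 16,079,219,400 bytes = 16.08 GB.

16.08 GB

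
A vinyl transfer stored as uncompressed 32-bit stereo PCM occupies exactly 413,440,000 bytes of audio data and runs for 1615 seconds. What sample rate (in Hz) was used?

32,000 Hz

Bytes = sample_rate × seconds × bytes_per_sample × channels.
sample_rate = 413,440,000 / (1,615 × 4 × 2) = 413,440,000 / 12,920 = 32,000 Hz.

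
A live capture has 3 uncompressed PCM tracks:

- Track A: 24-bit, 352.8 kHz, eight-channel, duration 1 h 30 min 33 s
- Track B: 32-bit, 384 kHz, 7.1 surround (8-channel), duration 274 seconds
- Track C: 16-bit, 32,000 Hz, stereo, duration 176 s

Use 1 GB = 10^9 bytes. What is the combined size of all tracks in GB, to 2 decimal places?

Track A: 1 h 30 min 33 s = 5,433 s; 352,800 × 5,433 × 3 × 8 = 46,002,297,600 bytes.
Track B: 384,000 × 274 × 4 × 8 = 3,366,912,000 bytes.
Track C: 32,000 × 176 × 2 × 2 = 22,528,000 bytes.
Total = 49,391,737,600 bytes = 49.39 GB.

49.39 GB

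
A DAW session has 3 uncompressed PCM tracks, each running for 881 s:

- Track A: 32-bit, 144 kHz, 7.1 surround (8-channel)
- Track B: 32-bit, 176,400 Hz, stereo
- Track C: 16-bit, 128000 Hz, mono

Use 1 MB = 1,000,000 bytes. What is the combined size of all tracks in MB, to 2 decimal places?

Track A: 144,000 × 881 × 4 × 8 = 4,059,648,000 bytes.
Track B: 176,400 × 881 × 4 × 2 = 1,243,267,200 bytes.
Track C: 128,000 × 881 × 2 × 1 = 225,536,000 bytes.
Total = 5,528,451,200 bytes = 5528.45 MB.

5528.45 MB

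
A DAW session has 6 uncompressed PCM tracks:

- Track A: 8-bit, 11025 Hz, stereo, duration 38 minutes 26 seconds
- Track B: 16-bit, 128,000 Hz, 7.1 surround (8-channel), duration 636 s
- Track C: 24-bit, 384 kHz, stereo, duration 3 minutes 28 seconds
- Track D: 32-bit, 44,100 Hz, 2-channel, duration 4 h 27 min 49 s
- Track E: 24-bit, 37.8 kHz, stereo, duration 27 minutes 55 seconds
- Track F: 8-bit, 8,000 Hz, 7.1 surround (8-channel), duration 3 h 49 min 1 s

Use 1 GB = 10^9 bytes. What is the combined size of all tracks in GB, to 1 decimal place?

Track A: 38 minutes 26 seconds = 2,306 s; 11,025 × 2,306 × 1 × 2 = 50,847,300 bytes.
Track B: 128,000 × 636 × 2 × 8 = 1,302,528,000 bytes.
Track C: 3 minutes 28 seconds = 208 s; 384,000 × 208 × 3 × 2 = 479,232,000 bytes.
Track D: 4 h 27 min 49 s = 16,069 s; 44,100 × 16,069 × 4 × 2 = 5,669,143,200 bytes.
Track E: 27 minutes 55 seconds = 1,675 s; 37,800 × 1,675 × 3 × 2 = 379,890,000 bytes.
Track F: 3 h 49 min 1 s = 13,741 s; 8,000 × 13,741 × 1 × 8 = 879,424,000 bytes.
Total = 8,761,064,500 bytes = 8.8 GB.

8.8 GB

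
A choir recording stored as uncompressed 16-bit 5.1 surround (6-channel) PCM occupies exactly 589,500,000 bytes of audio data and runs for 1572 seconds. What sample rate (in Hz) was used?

31,250 Hz

Bytes = sample_rate × seconds × bytes_per_sample × channels.
sample_rate = 589,500,000 / (1,572 × 2 × 6) = 589,500,000 / 18,864 = 31,250 Hz.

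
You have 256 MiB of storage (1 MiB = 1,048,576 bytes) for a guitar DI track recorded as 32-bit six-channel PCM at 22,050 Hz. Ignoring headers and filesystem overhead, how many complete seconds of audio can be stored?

Uncompressed byte rate = 22,050 × 4 × 6 = 529,200 bytes/s.
Capacity = 256 × 1,048,576 = 268,435,456 bytes.
268,435,456 / 529,200 ≈ 507.25 s → 507 seconds.

507 seconds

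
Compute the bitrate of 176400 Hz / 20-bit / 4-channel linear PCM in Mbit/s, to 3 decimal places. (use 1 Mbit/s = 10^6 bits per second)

14.112 Mbit/s

Bit rate = 176,400 × 20 × 4 = 14,112,000 bits/s.
= 14.112 Mbit/s.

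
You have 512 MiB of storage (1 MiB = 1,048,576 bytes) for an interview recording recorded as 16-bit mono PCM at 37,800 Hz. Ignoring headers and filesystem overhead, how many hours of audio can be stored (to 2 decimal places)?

Uncompressed byte rate = 37,800 × 2 × 1 = 75,600 bytes/s.
Capacity = 512 × 1,048,576 = 536,870,912 bytes.
536,870,912 / 75,600 ≈ 7101.47 s → 1.97 hours.

1.97 hours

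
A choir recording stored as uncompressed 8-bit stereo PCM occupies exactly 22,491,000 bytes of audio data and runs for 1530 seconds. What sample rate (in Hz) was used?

7,350 Hz

Bytes = sample_rate × seconds × bytes_per_sample × channels.
sample_rate = 22,491,000 / (1,530 × 1 × 2) = 22,491,000 / 3,060 = 7,350 Hz.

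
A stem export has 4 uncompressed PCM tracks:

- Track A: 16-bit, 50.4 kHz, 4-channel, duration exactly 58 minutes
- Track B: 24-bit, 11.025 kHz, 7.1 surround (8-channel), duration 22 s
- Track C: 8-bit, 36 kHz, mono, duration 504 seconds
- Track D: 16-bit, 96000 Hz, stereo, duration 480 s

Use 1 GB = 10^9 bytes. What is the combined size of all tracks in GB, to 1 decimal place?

1.6 GB

Track A: exactly 58 minutes = 3,480 s; 50,400 × 3,480 × 2 × 4 = 1,403,136,000 bytes.
Track B: 11,025 × 22 × 3 × 8 = 5,821,200 bytes.
Track C: 36,000 × 504 × 1 × 1 = 18,144,000 bytes.
Track D: 96,000 × 480 × 2 × 2 = 184,320,000 bytes.
Total = 1,611,421,200 bytes = 1.6 GB.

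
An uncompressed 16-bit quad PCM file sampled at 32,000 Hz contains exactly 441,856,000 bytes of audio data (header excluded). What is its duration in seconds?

Byte rate = 32,000 × 2 × 4 = 256,000 bytes/s.
Duration = 441,856,000 / 256,000 = 1,726 s.

1,726 seconds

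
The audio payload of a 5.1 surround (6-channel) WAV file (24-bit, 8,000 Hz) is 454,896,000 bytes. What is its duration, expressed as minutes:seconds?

52:39

Byte rate = 8,000 × 3 × 6 = 144,000 bytes/s.
Duration = 454,896,000 / 144,000 = 3,159 s.
3,159 s = 52:39.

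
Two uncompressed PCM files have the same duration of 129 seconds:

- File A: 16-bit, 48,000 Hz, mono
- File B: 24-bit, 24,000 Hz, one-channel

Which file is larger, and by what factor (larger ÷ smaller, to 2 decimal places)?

File A, by a factor of 1.33

File A: 48,000 × 2 × 1 = 96,000 bytes/s.
File B: 24,000 × 3 × 1 = 72,000 bytes/s.
File A is larger; ratio = 12,384,000 / 9,288,000 = 1.33.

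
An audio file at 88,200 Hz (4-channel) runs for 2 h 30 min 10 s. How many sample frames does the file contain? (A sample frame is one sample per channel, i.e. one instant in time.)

794,682,000 sample frames

2 h 30 min 10 s = 9,010 s.
88,200 samples/s × 9,010 s = 794,682,000 frames.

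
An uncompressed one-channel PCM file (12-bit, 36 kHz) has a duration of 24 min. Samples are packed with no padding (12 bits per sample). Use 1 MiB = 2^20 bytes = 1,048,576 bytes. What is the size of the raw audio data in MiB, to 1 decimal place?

74.2 MiB

Duration = 24 min = 1,440 s.
Bits = 36,000 × 1,440 × 12 × 1 = 622,080,000 bits = 77,760,000 bytes.
77,760,000 / 1,048,576 = 74.2 MiB.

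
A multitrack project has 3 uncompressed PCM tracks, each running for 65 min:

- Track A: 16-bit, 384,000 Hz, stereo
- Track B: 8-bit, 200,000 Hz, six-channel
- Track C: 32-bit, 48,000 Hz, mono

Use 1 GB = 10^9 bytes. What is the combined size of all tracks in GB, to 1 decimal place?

11.4 GB

65 min = 3,900 s.
Track A: 384,000 × 3,900 × 2 × 2 = 5,990,400,000 bytes.
Track B: 200,000 × 3,900 × 1 × 6 = 4,680,000,000 bytes.
Track C: 48,000 × 3,900 × 4 × 1 = 748,800,000 bytes.
Total = 11,419,200,000 bytes = 11.4 GB.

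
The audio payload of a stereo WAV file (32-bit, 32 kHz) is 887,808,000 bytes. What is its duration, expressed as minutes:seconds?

Byte rate = 32,000 × 4 × 2 = 256,000 bytes/s.
Duration = 887,808,000 / 256,000 = 3,468 s.
3,468 s = 57:48.

57:48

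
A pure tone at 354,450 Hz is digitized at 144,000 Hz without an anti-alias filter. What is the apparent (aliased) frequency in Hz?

Nyquist = 144,000/2 = 72,000 Hz; 354,450 Hz exceeds it.
Alias = |354,450 − 2×144,000| = |354,450 − 288,000| = 66,450 Hz.

66,450 Hz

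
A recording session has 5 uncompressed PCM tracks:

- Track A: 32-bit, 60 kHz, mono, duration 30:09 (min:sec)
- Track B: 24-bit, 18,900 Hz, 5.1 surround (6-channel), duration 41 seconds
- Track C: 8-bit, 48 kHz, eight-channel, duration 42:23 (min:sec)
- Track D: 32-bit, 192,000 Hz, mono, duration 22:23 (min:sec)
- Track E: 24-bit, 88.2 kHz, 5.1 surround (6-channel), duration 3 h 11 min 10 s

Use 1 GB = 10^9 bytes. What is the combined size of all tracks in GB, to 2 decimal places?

20.67 GB

Track A: 30:09 (min:sec) = 1,809 s; 60,000 × 1,809 × 4 × 1 = 434,160,000 bytes.
Track B: 18,900 × 41 × 3 × 6 = 13,948,200 bytes.
Track C: 42:23 (min:sec) = 2,543 s; 48,000 × 2,543 × 1 × 8 = 976,512,000 bytes.
Track D: 22:23 (min:sec) = 1,343 s; 192,000 × 1,343 × 4 × 1 = 1,031,424,000 bytes.
Track E: 3 h 11 min 10 s = 11,470 s; 88,200 × 11,470 × 3 × 6 = 18,209,772,000 bytes.
Total = 20,665,816,200 bytes = 20.67 GB.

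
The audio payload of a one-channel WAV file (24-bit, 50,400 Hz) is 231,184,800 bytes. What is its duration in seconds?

Byte rate = 50,400 × 3 × 1 = 151,200 bytes/s.
Duration = 231,184,800 / 151,200 = 1,529 s.

1,529 seconds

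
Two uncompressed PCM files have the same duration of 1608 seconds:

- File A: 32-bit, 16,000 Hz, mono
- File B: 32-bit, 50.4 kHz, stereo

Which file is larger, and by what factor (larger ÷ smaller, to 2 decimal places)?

File A: 16,000 × 4 × 1 = 64,000 bytes/s.
File B: 50,400 × 4 × 2 = 403,200 bytes/s.
File B is larger; ratio = 648,345,600 / 102,912,000 = 6.30.

File B, by a factor of 6.30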